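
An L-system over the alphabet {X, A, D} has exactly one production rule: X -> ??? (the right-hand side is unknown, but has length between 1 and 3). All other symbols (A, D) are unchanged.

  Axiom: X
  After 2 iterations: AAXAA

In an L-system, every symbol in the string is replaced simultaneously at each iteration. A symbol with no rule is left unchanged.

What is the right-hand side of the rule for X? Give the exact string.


Trying X -> AXA:
  Step 0: X
  Step 1: AXA
  Step 2: AAXAA
Matches the given result.

Answer: AXA


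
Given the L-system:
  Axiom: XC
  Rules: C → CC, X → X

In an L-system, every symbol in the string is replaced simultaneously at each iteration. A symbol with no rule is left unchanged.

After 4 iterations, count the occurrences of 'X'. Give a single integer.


Answer: 1

Derivation:
Step 0: XC  (1 'X')
Step 1: XCC  (1 'X')
Step 2: XCCCC  (1 'X')
Step 3: XCCCCCCCC  (1 'X')
Step 4: XCCCCCCCCCCCCCCCC  (1 'X')


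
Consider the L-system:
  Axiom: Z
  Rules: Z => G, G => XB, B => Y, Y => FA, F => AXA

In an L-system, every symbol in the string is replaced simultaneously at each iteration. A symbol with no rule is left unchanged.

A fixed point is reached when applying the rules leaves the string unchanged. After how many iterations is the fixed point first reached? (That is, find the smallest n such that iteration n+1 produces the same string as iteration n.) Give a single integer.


Answer: 5

Derivation:
Step 0: Z
Step 1: G
Step 2: XB
Step 3: XY
Step 4: XFA
Step 5: XAXAA
Step 6: XAXAA  (unchanged — fixed point at step 5)


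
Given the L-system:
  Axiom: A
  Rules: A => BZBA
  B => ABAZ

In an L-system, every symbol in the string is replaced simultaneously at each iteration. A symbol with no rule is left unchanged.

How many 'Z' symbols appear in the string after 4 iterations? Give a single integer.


Answer: 40

Derivation:
Step 0: A  (0 'Z')
Step 1: BZBA  (1 'Z')
Step 2: ABAZZABAZBZBA  (4 'Z')
Step 3: BZBAABAZBZBAZZBZBAABAZBZBAZABAZZABAZBZBA  (13 'Z')
Step 4: ABAZZABAZBZBABZBAABAZBZBAZABAZZABAZBZBAZZABAZZABAZBZBABZBAABAZBZBAZABAZZABAZBZBAZBZBAABAZBZBAZZBZBAABAZBZBAZABAZZABAZBZBA  (40 'Z')


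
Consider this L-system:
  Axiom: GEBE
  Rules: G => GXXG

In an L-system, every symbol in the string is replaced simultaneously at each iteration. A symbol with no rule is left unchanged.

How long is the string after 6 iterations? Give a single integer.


Step 0: length = 4
Step 1: length = 7
Step 2: length = 13
Step 3: length = 25
Step 4: length = 49
Step 5: length = 97
Step 6: length = 193

Answer: 193


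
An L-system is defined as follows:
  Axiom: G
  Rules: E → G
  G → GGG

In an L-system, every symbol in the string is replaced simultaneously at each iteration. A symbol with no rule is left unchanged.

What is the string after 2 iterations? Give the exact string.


Step 0: G
Step 1: GGG
Step 2: GGGGGGGGG

Answer: GGGGGGGGG


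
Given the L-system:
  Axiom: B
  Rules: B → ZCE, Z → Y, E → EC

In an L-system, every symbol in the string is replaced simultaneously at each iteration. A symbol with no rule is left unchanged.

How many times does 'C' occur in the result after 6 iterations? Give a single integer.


Answer: 6

Derivation:
Step 0: B  (0 'C')
Step 1: ZCE  (1 'C')
Step 2: YCEC  (2 'C')
Step 3: YCECC  (3 'C')
Step 4: YCECCC  (4 'C')
Step 5: YCECCCC  (5 'C')
Step 6: YCECCCCC  (6 'C')


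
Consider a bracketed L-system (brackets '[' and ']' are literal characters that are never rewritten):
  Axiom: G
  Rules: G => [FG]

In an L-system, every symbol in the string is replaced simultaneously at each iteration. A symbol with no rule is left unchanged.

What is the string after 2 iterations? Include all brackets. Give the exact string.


Answer: [F[FG]]

Derivation:
Step 0: G
Step 1: [FG]
Step 2: [F[FG]]


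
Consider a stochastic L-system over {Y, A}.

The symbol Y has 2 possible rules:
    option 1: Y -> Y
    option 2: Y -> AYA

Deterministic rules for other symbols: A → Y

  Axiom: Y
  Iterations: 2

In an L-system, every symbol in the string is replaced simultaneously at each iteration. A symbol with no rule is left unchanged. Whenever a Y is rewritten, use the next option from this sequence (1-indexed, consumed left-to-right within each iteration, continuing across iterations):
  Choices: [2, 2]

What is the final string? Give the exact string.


Answer: YAYAY

Derivation:
Step 0: Y
Step 1: AYA  (used choices [2])
Step 2: YAYAY  (used choices [2])


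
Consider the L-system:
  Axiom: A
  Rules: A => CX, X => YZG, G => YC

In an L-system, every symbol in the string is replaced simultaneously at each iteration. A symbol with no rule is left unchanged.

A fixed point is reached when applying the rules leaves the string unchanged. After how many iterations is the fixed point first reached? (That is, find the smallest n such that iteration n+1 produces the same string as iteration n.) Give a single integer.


Answer: 3

Derivation:
Step 0: A
Step 1: CX
Step 2: CYZG
Step 3: CYZYC
Step 4: CYZYC  (unchanged — fixed point at step 3)


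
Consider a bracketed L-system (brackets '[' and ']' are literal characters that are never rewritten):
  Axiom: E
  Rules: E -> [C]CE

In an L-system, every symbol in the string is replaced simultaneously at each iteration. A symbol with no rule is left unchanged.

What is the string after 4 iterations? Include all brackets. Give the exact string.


Step 0: E
Step 1: [C]CE
Step 2: [C]C[C]CE
Step 3: [C]C[C]C[C]CE
Step 4: [C]C[C]C[C]C[C]CE

Answer: [C]C[C]C[C]C[C]CE


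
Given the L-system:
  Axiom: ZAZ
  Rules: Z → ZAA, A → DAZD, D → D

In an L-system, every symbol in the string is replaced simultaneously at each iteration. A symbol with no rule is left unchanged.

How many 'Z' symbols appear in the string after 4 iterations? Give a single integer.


Answer: 46

Derivation:
Step 0: ZAZ  (2 'Z')
Step 1: ZAADAZDZAA  (3 'Z')
Step 2: ZAADAZDDAZDDDAZDZAADZAADAZDDAZD  (8 'Z')
Step 3: ZAADAZDDAZDDDAZDZAADDDAZDZAADDDDAZDZAADZAADAZDDAZDDZAADAZDDAZDDDAZDZAADDDAZDZAAD  (19 'Z')
Step 4: ZAADAZDDAZDDDAZDZAADDDAZDZAADDDDAZDZAADZAADAZDDAZDDDDDAZDZAADZAADAZDDAZDDDDDDAZDZAADZAADAZDDAZDDZAADAZDDAZDDDAZDZAADDDAZDZAADDZAADAZDDAZDDDAZDZAADDDAZDZAADDDDAZDZAADZAADAZDDAZDDDDDAZDZAADZAADAZDDAZDD  (46 'Z')


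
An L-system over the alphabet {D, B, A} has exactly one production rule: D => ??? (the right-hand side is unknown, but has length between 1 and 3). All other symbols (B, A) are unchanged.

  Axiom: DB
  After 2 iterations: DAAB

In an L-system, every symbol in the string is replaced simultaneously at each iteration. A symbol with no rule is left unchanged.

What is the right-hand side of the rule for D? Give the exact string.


Trying D => DA:
  Step 0: DB
  Step 1: DAB
  Step 2: DAAB
Matches the given result.

Answer: DA


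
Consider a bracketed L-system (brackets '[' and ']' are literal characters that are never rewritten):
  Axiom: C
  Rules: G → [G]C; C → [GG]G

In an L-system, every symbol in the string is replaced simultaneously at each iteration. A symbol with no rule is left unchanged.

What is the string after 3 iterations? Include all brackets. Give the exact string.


Answer: [[[G]C][GG]G[[G]C][GG]G][[G]C][GG]G

Derivation:
Step 0: C
Step 1: [GG]G
Step 2: [[G]C[G]C][G]C
Step 3: [[[G]C][GG]G[[G]C][GG]G][[G]C][GG]G


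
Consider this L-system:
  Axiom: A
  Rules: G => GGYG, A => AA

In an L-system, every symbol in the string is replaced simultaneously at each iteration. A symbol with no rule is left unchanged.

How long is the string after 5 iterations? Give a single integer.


Step 0: length = 1
Step 1: length = 2
Step 2: length = 4
Step 3: length = 8
Step 4: length = 16
Step 5: length = 32

Answer: 32


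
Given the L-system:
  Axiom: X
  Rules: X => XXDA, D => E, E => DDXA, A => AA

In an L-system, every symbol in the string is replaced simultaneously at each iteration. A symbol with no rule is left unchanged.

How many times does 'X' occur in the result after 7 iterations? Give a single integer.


Step 0: length=1, 'X' count=1
Step 1: length=4, 'X' count=2
Step 2: length=11, 'X' count=4
Step 3: length=30, 'X' count=9
Step 4: length=76, 'X' count=20
Step 5: length=191, 'X' count=46
Step 6: length=468, 'X' count=105
Step 7: length=1138, 'X' count=242
Final string: XXDAXXDAEAAXXDAXXDAEAADDXAAAAAXXDAXXDAEAAXXDAXXDAEAADDXAAAAAEEXXDAAAAAAAAAAAXXDAXXDAEAAXXDAXXDAEAADDXAAAAAXXDAXXDAEAAXXDAXXDAEAADDXAAAAAEEXXDAAAAAAAAAAADDXADDXAXXDAXXDAEAAAAAAAAAAAAAAAAAAAAAAXXDAXXDAEAAXXDAXXDAEAADDXAAAAAXXDAXXDAEAAXXDAXXDAEAADDXAAAAAEEXXDAAAAAAAAAAAXXDAXXDAEAAXXDAXXDAEAADDXAAAAAXXDAXXDAEAAXXDAXXDAEAADDXAAAAAEEXXDAAAAAAAAAAADDXADDXAXXDAXXDAEAAAAAAAAAAAAAAAAAAAAAAEEXXDAAAEEXXDAAAXXDAXXDAEAAXXDAXXDAEAADDXAAAAAAAAAAAAAAAAAAAAAAAAAAAAAAAAAAAAAAAAAAAAAXXDAXXDAEAAXXDAXXDAEAADDXAAAAAXXDAXXDAEAAXXDAXXDAEAADDXAAAAAEEXXDAAAAAAAAAAAXXDAXXDAEAAXXDAXXDAEAADDXAAAAAXXDAXXDAEAAXXDAXXDAEAADDXAAAAAEEXXDAAAAAAAAAAADDXADDXAXXDAXXDAEAAAAAAAAAAAAAAAAAAAAAAXXDAXXDAEAAXXDAXXDAEAADDXAAAAAXXDAXXDAEAAXXDAXXDAEAADDXAAAAAEEXXDAAAAAAAAAAAXXDAXXDAEAAXXDAXXDAEAADDXAAAAAXXDAXXDAEAAXXDAXXDAEAADDXAAAAAEEXXDAAAAAAAAAAADDXADDXAXXDAXXDAEAAAAAAAAAAAAAAAAAAAAAAEEXXDAAAEEXXDAAAXXDAXXDAEAAXXDAXXDAEAADDXAAAAAAAAAAAAAAAAAAAAAAAAAAAAAAAAAAAAAAAAAAAAADDXADDXAXXDAXXDAEAAAAAADDXADDXAXXDAXXDAEAAAAAAXXDAXXDAEAAXXDAXXDAEAADDXAAAAAXXDAXXDAEAAXXDAXXDAEAADDXAAAAAEEXXDAAAAAAAAAAAAAAAAAAAAAAAAAAAAAAAAAAAAAAAAAAAAAAAAAAAAAAAAAAAAAAAAAAAAAAAAAAAAAAAAAAAAAAAAAAA

Answer: 242


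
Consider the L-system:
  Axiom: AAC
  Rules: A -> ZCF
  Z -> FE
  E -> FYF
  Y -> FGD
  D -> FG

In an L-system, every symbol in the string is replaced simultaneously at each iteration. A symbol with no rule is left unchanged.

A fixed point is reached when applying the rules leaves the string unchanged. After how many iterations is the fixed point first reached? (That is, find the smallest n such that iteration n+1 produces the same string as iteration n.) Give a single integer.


Answer: 5

Derivation:
Step 0: AAC
Step 1: ZCFZCFC
Step 2: FECFFECFC
Step 3: FFYFCFFFYFCFC
Step 4: FFFGDFCFFFFGDFCFC
Step 5: FFFGFGFCFFFFGFGFCFC
Step 6: FFFGFGFCFFFFGFGFCFC  (unchanged — fixed point at step 5)


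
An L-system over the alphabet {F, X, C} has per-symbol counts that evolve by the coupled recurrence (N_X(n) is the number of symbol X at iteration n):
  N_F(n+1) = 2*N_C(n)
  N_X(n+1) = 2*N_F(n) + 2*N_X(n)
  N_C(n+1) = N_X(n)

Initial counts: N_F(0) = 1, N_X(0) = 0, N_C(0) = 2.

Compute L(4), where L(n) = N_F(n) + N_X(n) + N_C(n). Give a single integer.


Step 0: N_F=1, N_X=0, N_C=2, L=3
Step 1: N_F=4, N_X=2, N_C=0, L=6
Step 2: N_F=0, N_X=12, N_C=2, L=14
Step 3: N_F=4, N_X=24, N_C=12, L=40
Step 4: N_F=24, N_X=56, N_C=24, L=104

Answer: 104


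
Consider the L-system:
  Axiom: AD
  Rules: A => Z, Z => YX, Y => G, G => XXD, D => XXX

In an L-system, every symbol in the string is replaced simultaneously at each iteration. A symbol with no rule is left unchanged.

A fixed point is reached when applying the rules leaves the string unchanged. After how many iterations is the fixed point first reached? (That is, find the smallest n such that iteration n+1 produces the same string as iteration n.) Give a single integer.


Step 0: AD
Step 1: ZXXX
Step 2: YXXXX
Step 3: GXXXX
Step 4: XXDXXXX
Step 5: XXXXXXXXX
Step 6: XXXXXXXXX  (unchanged — fixed point at step 5)

Answer: 5


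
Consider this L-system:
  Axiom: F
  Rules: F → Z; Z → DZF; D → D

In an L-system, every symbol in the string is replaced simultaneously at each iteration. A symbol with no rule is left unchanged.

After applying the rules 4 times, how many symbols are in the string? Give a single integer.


Answer: 9

Derivation:
Step 0: length = 1
Step 1: length = 1
Step 2: length = 3
Step 3: length = 5
Step 4: length = 9


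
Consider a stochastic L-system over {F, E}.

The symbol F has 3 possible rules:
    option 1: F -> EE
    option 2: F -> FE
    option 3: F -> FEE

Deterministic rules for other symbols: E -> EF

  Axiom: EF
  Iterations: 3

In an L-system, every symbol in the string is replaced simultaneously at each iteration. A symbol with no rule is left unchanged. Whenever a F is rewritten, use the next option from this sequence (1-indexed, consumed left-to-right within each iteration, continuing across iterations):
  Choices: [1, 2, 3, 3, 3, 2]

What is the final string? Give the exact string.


Answer: EFFEEFEEEFEFFEEEFFE

Derivation:
Step 0: EF
Step 1: EFEE  (used choices [1])
Step 2: EFFEEFEF  (used choices [2])
Step 3: EFFEEFEEEFEFFEEEFFE  (used choices [3, 3, 3, 2])


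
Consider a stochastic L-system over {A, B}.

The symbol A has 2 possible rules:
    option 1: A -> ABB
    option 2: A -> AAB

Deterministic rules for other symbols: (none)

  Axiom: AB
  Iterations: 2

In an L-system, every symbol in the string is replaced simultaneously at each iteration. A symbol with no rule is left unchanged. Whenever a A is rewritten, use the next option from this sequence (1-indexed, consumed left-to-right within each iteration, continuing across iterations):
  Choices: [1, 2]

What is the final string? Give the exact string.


Step 0: AB
Step 1: ABBB  (used choices [1])
Step 2: AABBBB  (used choices [2])

Answer: AABBBB


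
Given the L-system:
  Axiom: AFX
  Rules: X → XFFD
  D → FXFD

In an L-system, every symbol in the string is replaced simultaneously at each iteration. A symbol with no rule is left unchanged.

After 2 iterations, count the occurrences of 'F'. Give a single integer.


Answer: 7

Derivation:
Step 0: AFX  (1 'F')
Step 1: AFXFFD  (3 'F')
Step 2: AFXFFDFFFXFD  (7 'F')


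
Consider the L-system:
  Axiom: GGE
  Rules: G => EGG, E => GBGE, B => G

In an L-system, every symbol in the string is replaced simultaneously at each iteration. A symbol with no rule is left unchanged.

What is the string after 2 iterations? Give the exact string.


Step 0: GGE
Step 1: EGGEGGGBGE
Step 2: GBGEEGGEGGGBGEEGGEGGEGGGEGGGBGE

Answer: GBGEEGGEGGGBGEEGGEGGEGGGEGGGBGE


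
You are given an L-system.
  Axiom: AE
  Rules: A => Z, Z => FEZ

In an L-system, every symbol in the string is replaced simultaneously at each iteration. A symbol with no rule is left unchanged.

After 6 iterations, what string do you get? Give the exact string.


Step 0: AE
Step 1: ZE
Step 2: FEZE
Step 3: FEFEZE
Step 4: FEFEFEZE
Step 5: FEFEFEFEZE
Step 6: FEFEFEFEFEZE

Answer: FEFEFEFEFEZE


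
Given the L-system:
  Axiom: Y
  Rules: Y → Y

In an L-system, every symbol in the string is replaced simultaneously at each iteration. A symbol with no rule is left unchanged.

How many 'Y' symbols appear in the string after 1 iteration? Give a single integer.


Step 0: Y  (1 'Y')
Step 1: Y  (1 'Y')

Answer: 1


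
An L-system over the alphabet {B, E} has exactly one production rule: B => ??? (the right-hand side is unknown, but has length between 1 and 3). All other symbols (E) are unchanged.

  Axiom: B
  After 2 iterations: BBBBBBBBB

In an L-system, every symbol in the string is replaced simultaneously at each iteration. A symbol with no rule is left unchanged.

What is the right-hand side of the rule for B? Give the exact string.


Trying B => BBB:
  Step 0: B
  Step 1: BBB
  Step 2: BBBBBBBBB
Matches the given result.

Answer: BBB


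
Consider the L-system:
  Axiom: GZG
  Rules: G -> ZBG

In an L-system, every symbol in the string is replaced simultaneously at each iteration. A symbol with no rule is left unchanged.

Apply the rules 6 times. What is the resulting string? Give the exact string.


Answer: ZBZBZBZBZBZBGZZBZBZBZBZBZBG

Derivation:
Step 0: GZG
Step 1: ZBGZZBG
Step 2: ZBZBGZZBZBG
Step 3: ZBZBZBGZZBZBZBG
Step 4: ZBZBZBZBGZZBZBZBZBG
Step 5: ZBZBZBZBZBGZZBZBZBZBZBG
Step 6: ZBZBZBZBZBZBGZZBZBZBZBZBZBG


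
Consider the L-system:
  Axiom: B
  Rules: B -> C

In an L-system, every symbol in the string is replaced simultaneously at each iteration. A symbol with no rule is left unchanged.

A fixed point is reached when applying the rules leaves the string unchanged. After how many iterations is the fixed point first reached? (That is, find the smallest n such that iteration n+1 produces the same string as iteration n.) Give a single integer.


Answer: 1

Derivation:
Step 0: B
Step 1: C
Step 2: C  (unchanged — fixed point at step 1)


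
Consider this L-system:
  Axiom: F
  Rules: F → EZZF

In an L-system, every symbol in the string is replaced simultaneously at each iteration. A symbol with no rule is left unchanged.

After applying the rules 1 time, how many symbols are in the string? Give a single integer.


Step 0: length = 1
Step 1: length = 4

Answer: 4


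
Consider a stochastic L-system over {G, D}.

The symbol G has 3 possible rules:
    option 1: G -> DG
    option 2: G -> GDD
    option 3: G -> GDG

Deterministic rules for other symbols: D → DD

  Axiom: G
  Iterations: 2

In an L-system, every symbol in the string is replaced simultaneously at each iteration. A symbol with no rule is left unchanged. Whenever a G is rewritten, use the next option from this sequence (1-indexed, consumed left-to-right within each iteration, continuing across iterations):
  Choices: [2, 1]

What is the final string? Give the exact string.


Step 0: G
Step 1: GDD  (used choices [2])
Step 2: DGDDDD  (used choices [1])

Answer: DGDDDD


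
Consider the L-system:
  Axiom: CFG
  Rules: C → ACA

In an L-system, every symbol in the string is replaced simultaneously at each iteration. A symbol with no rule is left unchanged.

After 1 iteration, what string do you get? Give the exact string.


Answer: ACAFG

Derivation:
Step 0: CFG
Step 1: ACAFG


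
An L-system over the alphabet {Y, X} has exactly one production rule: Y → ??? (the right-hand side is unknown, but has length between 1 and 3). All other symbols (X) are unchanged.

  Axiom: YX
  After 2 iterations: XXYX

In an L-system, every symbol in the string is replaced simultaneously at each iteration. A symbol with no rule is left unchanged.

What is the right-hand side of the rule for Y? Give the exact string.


Trying Y → XY:
  Step 0: YX
  Step 1: XYX
  Step 2: XXYX
Matches the given result.

Answer: XY


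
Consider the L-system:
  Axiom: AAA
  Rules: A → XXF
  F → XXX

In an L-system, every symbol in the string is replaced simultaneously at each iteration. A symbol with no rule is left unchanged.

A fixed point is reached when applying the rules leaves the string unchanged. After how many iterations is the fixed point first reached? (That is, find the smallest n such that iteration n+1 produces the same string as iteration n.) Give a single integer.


Answer: 2

Derivation:
Step 0: AAA
Step 1: XXFXXFXXF
Step 2: XXXXXXXXXXXXXXX
Step 3: XXXXXXXXXXXXXXX  (unchanged — fixed point at step 2)


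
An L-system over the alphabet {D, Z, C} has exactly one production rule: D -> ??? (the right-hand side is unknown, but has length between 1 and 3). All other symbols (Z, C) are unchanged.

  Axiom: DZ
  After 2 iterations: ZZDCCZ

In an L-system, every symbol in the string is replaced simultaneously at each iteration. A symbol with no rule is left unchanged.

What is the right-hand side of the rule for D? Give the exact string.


Answer: ZDC

Derivation:
Trying D -> ZDC:
  Step 0: DZ
  Step 1: ZDCZ
  Step 2: ZZDCCZ
Matches the given result.


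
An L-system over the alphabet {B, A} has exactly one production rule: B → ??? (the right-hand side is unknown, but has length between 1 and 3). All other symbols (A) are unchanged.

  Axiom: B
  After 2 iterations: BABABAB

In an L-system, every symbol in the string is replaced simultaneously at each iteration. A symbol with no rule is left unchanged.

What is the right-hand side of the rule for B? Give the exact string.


Trying B → BAB:
  Step 0: B
  Step 1: BAB
  Step 2: BABABAB
Matches the given result.

Answer: BAB


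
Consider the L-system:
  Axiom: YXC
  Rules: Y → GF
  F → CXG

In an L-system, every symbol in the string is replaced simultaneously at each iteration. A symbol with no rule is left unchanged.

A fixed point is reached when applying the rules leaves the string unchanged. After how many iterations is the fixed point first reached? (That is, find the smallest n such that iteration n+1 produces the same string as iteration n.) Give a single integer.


Step 0: YXC
Step 1: GFXC
Step 2: GCXGXC
Step 3: GCXGXC  (unchanged — fixed point at step 2)

Answer: 2


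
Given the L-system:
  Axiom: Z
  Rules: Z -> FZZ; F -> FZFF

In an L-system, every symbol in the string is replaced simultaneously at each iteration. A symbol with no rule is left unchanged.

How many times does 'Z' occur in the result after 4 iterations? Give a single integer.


Step 0: Z  (1 'Z')
Step 1: FZZ  (2 'Z')
Step 2: FZFFFZZFZZ  (5 'Z')
Step 3: FZFFFZZFZFFFZFFFZFFFZZFZZFZFFFZZFZZ  (15 'Z')
Step 4: FZFFFZZFZFFFZFFFZFFFZZFZZFZFFFZZFZFFFZFFFZFFFZZFZFFFZFFFZFFFZZFZFFFZFFFZFFFZZFZZFZFFFZZFZZFZFFFZZFZFFFZFFFZFFFZZFZZFZFFFZZFZZ  (50 'Z')

Answer: 50


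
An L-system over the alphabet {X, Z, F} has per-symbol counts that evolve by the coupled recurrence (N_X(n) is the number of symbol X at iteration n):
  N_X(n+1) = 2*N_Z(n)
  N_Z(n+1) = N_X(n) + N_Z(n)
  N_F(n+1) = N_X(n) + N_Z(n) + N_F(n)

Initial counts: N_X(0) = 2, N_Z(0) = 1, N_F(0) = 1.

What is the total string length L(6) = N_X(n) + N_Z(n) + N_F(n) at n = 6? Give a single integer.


Step 0: N_X=2, N_Z=1, N_F=1, L=4
Step 1: N_X=2, N_Z=3, N_F=4, L=9
Step 2: N_X=6, N_Z=5, N_F=9, L=20
Step 3: N_X=10, N_Z=11, N_F=20, L=41
Step 4: N_X=22, N_Z=21, N_F=41, L=84
Step 5: N_X=42, N_Z=43, N_F=84, L=169
Step 6: N_X=86, N_Z=85, N_F=169, L=340

Answer: 340


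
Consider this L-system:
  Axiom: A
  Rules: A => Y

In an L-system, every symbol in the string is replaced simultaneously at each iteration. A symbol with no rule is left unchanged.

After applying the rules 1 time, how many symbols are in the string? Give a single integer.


Step 0: length = 1
Step 1: length = 1

Answer: 1


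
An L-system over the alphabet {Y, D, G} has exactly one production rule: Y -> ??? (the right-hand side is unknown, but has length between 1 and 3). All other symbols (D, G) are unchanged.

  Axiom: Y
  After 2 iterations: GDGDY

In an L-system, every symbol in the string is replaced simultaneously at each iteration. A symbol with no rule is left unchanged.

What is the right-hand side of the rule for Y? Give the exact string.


Answer: GDY

Derivation:
Trying Y -> GDY:
  Step 0: Y
  Step 1: GDY
  Step 2: GDGDY
Matches the given result.


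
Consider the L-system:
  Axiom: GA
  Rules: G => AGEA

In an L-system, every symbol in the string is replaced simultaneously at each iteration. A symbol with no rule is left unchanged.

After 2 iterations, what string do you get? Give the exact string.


Step 0: GA
Step 1: AGEAA
Step 2: AAGEAEAA

Answer: AAGEAEAA


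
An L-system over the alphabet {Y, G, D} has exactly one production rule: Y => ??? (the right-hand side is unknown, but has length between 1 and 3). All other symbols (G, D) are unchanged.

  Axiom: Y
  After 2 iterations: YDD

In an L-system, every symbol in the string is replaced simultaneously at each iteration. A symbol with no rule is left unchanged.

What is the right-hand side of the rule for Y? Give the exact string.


Trying Y => YD:
  Step 0: Y
  Step 1: YD
  Step 2: YDD
Matches the given result.

Answer: YD


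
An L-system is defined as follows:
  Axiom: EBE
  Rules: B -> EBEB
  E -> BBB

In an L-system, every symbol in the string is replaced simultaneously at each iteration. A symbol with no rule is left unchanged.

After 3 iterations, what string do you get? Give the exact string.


Step 0: EBE
Step 1: BBBEBEBBBB
Step 2: EBEBEBEBEBEBBBBEBEBBBBEBEBEBEBEBEBEBEB
Step 3: BBBEBEBBBBEBEBBBBEBEBBBBEBEBBBBEBEBBBBEBEBEBEBEBEBEBEBBBBEBEBBBBEBEBEBEBEBEBEBEBBBBEBEBBBBEBEBBBBEBEBBBBEBEBBBBEBEBBBBEBEBBBBEBEBBBBEBEB

Answer: BBBEBEBBBBEBEBBBBEBEBBBBEBEBBBBEBEBBBBEBEBEBEBEBEBEBEBBBBEBEBBBBEBEBEBEBEBEBEBEBBBBEBEBBBBEBEBBBBEBEBBBBEBEBBBBEBEBBBBEBEBBBBEBEBBBBEBEB


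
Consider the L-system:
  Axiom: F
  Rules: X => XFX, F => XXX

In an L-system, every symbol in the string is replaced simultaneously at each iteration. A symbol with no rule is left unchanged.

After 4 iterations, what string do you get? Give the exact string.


Answer: XFXXXXXFXXFXXFXXFXXFXXXXXFXXFXXXXXFXXFXXFXXFXXFXXXXXFXXFXXXXXFXXFXXFXXFXXFXXXXXFX

Derivation:
Step 0: F
Step 1: XXX
Step 2: XFXXFXXFX
Step 3: XFXXXXXFXXFXXXXXFXXFXXXXXFX
Step 4: XFXXXXXFXXFXXFXXFXXFXXXXXFXXFXXXXXFXXFXXFXXFXXFXXXXXFXXFXXXXXFXXFXXFXXFXXFXXXXXFX


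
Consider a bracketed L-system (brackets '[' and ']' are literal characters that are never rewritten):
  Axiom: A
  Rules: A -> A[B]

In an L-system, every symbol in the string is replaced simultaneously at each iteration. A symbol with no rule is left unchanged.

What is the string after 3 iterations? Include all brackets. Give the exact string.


Step 0: A
Step 1: A[B]
Step 2: A[B][B]
Step 3: A[B][B][B]

Answer: A[B][B][B]


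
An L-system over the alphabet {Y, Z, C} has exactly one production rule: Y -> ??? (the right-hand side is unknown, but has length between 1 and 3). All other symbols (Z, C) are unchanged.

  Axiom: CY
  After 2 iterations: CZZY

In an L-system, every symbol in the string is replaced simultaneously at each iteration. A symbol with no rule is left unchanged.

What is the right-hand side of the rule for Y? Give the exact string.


Trying Y -> ZY:
  Step 0: CY
  Step 1: CZY
  Step 2: CZZY
Matches the given result.

Answer: ZY


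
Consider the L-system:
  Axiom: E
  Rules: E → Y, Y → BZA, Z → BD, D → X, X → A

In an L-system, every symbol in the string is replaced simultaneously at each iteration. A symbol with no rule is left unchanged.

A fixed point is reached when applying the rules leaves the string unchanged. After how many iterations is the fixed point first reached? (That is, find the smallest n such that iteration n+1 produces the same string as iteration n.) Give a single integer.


Step 0: E
Step 1: Y
Step 2: BZA
Step 3: BBDA
Step 4: BBXA
Step 5: BBAA
Step 6: BBAA  (unchanged — fixed point at step 5)

Answer: 5


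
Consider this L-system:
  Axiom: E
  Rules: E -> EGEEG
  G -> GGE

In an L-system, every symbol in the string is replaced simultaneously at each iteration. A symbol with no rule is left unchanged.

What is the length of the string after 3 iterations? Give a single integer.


Step 0: length = 1
Step 1: length = 5
Step 2: length = 21
Step 3: length = 85

Answer: 85


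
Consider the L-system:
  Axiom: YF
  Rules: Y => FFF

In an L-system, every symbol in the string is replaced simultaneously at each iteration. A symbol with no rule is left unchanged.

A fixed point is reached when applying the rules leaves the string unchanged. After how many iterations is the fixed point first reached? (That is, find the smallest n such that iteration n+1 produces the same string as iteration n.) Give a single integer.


Answer: 1

Derivation:
Step 0: YF
Step 1: FFFF
Step 2: FFFF  (unchanged — fixed point at step 1)


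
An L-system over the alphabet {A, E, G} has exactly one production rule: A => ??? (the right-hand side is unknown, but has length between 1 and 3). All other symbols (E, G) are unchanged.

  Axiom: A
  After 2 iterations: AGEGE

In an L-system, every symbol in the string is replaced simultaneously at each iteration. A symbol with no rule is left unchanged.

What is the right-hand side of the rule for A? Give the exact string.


Answer: AGE

Derivation:
Trying A => AGE:
  Step 0: A
  Step 1: AGE
  Step 2: AGEGE
Matches the given result.


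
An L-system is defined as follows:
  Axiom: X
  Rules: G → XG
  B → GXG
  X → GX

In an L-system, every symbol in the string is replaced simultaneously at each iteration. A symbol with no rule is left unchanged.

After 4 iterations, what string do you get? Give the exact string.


Answer: XGGXGXXGGXXGXGGX

Derivation:
Step 0: X
Step 1: GX
Step 2: XGGX
Step 3: GXXGXGGX
Step 4: XGGXGXXGGXXGXGGX


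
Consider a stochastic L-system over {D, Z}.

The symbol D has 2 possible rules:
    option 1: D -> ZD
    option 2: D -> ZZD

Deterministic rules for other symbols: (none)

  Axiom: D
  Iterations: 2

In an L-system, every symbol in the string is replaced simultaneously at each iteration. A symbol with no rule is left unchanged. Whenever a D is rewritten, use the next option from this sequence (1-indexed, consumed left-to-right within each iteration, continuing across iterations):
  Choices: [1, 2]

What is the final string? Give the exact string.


Answer: ZZZD

Derivation:
Step 0: D
Step 1: ZD  (used choices [1])
Step 2: ZZZD  (used choices [2])


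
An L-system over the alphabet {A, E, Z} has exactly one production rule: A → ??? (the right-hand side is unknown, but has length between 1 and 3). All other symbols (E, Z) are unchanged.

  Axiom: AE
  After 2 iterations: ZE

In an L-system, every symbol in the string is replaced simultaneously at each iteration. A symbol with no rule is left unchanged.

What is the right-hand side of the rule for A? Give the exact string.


Trying A → Z:
  Step 0: AE
  Step 1: ZE
  Step 2: ZE
Matches the given result.

Answer: Z


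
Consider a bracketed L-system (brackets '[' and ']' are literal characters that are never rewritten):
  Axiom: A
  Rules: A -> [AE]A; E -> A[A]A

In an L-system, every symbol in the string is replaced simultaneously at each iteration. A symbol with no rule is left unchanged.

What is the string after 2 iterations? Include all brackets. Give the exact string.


Answer: [[AE]AA[A]A][AE]A

Derivation:
Step 0: A
Step 1: [AE]A
Step 2: [[AE]AA[A]A][AE]A


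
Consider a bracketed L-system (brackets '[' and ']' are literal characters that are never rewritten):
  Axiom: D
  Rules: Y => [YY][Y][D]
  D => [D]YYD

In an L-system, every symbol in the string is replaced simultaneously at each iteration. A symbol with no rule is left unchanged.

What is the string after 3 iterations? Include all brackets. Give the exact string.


Step 0: D
Step 1: [D]YYD
Step 2: [[D]YYD][YY][Y][D][YY][Y][D][D]YYD
Step 3: [[[D]YYD][YY][Y][D][YY][Y][D][D]YYD][[YY][Y][D][YY][Y][D]][[YY][Y][D]][[D]YYD][[YY][Y][D][YY][Y][D]][[YY][Y][D]][[D]YYD][[D]YYD][YY][Y][D][YY][Y][D][D]YYD

Answer: [[[D]YYD][YY][Y][D][YY][Y][D][D]YYD][[YY][Y][D][YY][Y][D]][[YY][Y][D]][[D]YYD][[YY][Y][D][YY][Y][D]][[YY][Y][D]][[D]YYD][[D]YYD][YY][Y][D][YY][Y][D][D]YYD


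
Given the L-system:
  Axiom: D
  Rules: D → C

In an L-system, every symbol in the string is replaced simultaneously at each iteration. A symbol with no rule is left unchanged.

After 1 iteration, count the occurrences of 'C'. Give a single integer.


Answer: 1

Derivation:
Step 0: D  (0 'C')
Step 1: C  (1 'C')


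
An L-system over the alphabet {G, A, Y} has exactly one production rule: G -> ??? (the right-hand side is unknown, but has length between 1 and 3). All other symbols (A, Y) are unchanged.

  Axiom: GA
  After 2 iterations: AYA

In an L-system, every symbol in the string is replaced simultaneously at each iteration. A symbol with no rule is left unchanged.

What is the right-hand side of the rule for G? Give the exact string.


Trying G -> AY:
  Step 0: GA
  Step 1: AYA
  Step 2: AYA
Matches the given result.

Answer: AY


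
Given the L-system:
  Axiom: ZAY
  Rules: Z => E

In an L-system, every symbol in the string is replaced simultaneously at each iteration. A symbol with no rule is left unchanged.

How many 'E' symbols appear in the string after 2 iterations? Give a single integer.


Step 0: ZAY  (0 'E')
Step 1: EAY  (1 'E')
Step 2: EAY  (1 'E')

Answer: 1


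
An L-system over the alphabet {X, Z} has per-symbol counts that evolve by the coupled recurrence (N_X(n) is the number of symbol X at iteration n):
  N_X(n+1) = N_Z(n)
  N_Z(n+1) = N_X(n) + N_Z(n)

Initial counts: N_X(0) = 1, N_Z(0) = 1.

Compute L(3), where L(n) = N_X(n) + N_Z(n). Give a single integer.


Step 0: N_X=1, N_Z=1, L=2
Step 1: N_X=1, N_Z=2, L=3
Step 2: N_X=2, N_Z=3, L=5
Step 3: N_X=3, N_Z=5, L=8

Answer: 8


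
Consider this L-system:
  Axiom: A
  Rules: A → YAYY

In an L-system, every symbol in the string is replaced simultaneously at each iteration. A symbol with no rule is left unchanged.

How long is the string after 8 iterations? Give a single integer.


Answer: 25

Derivation:
Step 0: length = 1
Step 1: length = 4
Step 2: length = 7
Step 3: length = 10
Step 4: length = 13
Step 5: length = 16
Step 6: length = 19
Step 7: length = 22
Step 8: length = 25


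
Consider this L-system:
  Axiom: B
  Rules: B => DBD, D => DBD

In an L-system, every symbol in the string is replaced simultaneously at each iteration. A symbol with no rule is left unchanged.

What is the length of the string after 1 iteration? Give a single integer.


Step 0: length = 1
Step 1: length = 3

Answer: 3


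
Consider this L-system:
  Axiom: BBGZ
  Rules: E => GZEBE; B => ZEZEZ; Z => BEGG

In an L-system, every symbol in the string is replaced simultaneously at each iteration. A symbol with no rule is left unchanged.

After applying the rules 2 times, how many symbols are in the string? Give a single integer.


Step 0: length = 4
Step 1: length = 15
Step 2: length = 57

Answer: 57


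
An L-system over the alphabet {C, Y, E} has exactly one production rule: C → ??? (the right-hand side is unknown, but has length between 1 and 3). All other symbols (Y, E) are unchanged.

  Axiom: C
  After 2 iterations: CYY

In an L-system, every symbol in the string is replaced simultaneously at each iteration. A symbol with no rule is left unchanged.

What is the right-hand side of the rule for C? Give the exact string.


Answer: CY

Derivation:
Trying C → CY:
  Step 0: C
  Step 1: CY
  Step 2: CYY
Matches the given result.


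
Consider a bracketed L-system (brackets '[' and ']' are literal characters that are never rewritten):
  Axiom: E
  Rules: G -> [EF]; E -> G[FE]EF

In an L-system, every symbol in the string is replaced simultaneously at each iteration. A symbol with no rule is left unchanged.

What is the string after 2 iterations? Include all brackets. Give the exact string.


Answer: [EF][FG[FE]EF]G[FE]EFF

Derivation:
Step 0: E
Step 1: G[FE]EF
Step 2: [EF][FG[FE]EF]G[FE]EFF


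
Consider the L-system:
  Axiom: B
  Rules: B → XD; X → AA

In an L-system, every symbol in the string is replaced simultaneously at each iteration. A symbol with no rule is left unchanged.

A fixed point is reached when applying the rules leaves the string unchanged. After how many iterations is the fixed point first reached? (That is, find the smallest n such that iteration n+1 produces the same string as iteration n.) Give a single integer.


Answer: 2

Derivation:
Step 0: B
Step 1: XD
Step 2: AAD
Step 3: AAD  (unchanged — fixed point at step 2)


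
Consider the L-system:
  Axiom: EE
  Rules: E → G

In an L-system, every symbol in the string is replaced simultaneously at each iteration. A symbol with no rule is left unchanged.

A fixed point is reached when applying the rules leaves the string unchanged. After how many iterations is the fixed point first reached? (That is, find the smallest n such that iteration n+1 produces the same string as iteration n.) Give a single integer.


Step 0: EE
Step 1: GG
Step 2: GG  (unchanged — fixed point at step 1)

Answer: 1


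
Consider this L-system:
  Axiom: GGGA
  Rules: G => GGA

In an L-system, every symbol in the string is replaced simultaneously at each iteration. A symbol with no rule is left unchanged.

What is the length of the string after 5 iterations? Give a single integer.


Answer: 190

Derivation:
Step 0: length = 4
Step 1: length = 10
Step 2: length = 22
Step 3: length = 46
Step 4: length = 94
Step 5: length = 190


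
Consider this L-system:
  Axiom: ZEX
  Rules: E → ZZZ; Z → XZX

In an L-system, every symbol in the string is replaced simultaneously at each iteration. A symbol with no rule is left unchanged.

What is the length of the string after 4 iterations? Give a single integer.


Step 0: length = 3
Step 1: length = 7
Step 2: length = 15
Step 3: length = 23
Step 4: length = 31

Answer: 31


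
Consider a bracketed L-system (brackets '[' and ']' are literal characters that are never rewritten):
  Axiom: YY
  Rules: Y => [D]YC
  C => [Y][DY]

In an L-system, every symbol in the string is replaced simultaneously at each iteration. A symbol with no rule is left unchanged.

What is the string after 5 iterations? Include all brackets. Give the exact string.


Step 0: YY
Step 1: [D]YC[D]YC
Step 2: [D][D]YC[Y][DY][D][D]YC[Y][DY]
Step 3: [D][D][D]YC[Y][DY][[D]YC][D[D]YC][D][D][D]YC[Y][DY][[D]YC][D[D]YC]
Step 4: [D][D][D][D]YC[Y][DY][[D]YC][D[D]YC][[D][D]YC[Y][DY]][D[D][D]YC[Y][DY]][D][D][D][D]YC[Y][DY][[D]YC][D[D]YC][[D][D]YC[Y][DY]][D[D][D]YC[Y][DY]]
Step 5: [D][D][D][D][D]YC[Y][DY][[D]YC][D[D]YC][[D][D]YC[Y][DY]][D[D][D]YC[Y][DY]][[D][D][D]YC[Y][DY][[D]YC][D[D]YC]][D[D][D][D]YC[Y][DY][[D]YC][D[D]YC]][D][D][D][D][D]YC[Y][DY][[D]YC][D[D]YC][[D][D]YC[Y][DY]][D[D][D]YC[Y][DY]][[D][D][D]YC[Y][DY][[D]YC][D[D]YC]][D[D][D][D]YC[Y][DY][[D]YC][D[D]YC]]

Answer: [D][D][D][D][D]YC[Y][DY][[D]YC][D[D]YC][[D][D]YC[Y][DY]][D[D][D]YC[Y][DY]][[D][D][D]YC[Y][DY][[D]YC][D[D]YC]][D[D][D][D]YC[Y][DY][[D]YC][D[D]YC]][D][D][D][D][D]YC[Y][DY][[D]YC][D[D]YC][[D][D]YC[Y][DY]][D[D][D]YC[Y][DY]][[D][D][D]YC[Y][DY][[D]YC][D[D]YC]][D[D][D][D]YC[Y][DY][[D]YC][D[D]YC]]


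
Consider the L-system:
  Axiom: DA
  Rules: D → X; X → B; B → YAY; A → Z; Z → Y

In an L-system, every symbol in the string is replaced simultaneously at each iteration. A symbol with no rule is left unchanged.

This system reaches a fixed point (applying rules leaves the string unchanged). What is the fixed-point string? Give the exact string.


Step 0: DA
Step 1: XZ
Step 2: BY
Step 3: YAYY
Step 4: YZYY
Step 5: YYYY
Step 6: YYYY  (unchanged — fixed point at step 5)

Answer: YYYY


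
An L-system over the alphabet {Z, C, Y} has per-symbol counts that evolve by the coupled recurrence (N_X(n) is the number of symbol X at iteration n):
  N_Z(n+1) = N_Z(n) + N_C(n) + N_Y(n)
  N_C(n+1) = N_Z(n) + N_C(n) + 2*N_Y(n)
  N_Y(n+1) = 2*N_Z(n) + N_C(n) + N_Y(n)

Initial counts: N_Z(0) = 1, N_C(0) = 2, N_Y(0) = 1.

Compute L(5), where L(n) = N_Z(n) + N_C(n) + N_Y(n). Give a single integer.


Step 0: N_Z=1, N_C=2, N_Y=1, L=4
Step 1: N_Z=4, N_C=5, N_Y=5, L=14
Step 2: N_Z=14, N_C=19, N_Y=18, L=51
Step 3: N_Z=51, N_C=69, N_Y=65, L=185
Step 4: N_Z=185, N_C=250, N_Y=236, L=671
Step 5: N_Z=671, N_C=907, N_Y=856, L=2434

Answer: 2434


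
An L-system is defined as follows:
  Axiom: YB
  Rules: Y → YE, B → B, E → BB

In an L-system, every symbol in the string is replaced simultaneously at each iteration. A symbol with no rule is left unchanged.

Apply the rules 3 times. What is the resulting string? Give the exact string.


Step 0: YB
Step 1: YEB
Step 2: YEBBB
Step 3: YEBBBBB

Answer: YEBBBBB


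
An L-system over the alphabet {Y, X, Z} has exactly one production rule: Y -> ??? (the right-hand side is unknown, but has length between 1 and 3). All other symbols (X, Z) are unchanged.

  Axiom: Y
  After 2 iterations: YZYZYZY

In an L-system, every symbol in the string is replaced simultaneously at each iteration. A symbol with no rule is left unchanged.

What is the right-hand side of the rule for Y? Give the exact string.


Trying Y -> YZY:
  Step 0: Y
  Step 1: YZY
  Step 2: YZYZYZY
Matches the given result.

Answer: YZY


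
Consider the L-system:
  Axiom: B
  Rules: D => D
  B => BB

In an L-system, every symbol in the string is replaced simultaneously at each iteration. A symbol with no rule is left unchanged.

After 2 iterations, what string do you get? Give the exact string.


Answer: BBBB

Derivation:
Step 0: B
Step 1: BB
Step 2: BBBB


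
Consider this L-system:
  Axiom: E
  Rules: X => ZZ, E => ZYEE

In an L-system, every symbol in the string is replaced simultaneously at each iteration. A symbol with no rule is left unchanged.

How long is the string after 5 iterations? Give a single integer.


Answer: 94

Derivation:
Step 0: length = 1
Step 1: length = 4
Step 2: length = 10
Step 3: length = 22
Step 4: length = 46
Step 5: length = 94
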